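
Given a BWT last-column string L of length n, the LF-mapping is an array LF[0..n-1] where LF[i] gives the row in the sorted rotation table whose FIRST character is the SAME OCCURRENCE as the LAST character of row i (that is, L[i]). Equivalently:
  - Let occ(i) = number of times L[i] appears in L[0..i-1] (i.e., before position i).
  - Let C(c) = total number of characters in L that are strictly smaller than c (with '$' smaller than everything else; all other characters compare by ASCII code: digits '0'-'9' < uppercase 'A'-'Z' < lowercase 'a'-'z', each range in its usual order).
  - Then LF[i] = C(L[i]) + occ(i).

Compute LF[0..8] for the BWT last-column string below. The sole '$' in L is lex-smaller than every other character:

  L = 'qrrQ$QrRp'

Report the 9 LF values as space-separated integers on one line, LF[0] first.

Answer: 5 6 7 1 0 2 8 3 4

Derivation:
Char counts: '$':1, 'Q':2, 'R':1, 'p':1, 'q':1, 'r':3
C (first-col start): C('$')=0, C('Q')=1, C('R')=3, C('p')=4, C('q')=5, C('r')=6
L[0]='q': occ=0, LF[0]=C('q')+0=5+0=5
L[1]='r': occ=0, LF[1]=C('r')+0=6+0=6
L[2]='r': occ=1, LF[2]=C('r')+1=6+1=7
L[3]='Q': occ=0, LF[3]=C('Q')+0=1+0=1
L[4]='$': occ=0, LF[4]=C('$')+0=0+0=0
L[5]='Q': occ=1, LF[5]=C('Q')+1=1+1=2
L[6]='r': occ=2, LF[6]=C('r')+2=6+2=8
L[7]='R': occ=0, LF[7]=C('R')+0=3+0=3
L[8]='p': occ=0, LF[8]=C('p')+0=4+0=4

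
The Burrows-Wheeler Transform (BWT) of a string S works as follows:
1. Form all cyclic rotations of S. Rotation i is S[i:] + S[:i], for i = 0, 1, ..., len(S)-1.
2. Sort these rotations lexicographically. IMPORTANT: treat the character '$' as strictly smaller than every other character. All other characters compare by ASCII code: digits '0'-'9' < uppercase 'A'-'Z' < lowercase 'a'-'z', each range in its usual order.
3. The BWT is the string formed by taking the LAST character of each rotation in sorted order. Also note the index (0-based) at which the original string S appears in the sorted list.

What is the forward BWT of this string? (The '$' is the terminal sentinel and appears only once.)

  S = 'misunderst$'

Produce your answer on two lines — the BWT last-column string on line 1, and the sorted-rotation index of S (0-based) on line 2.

All 11 rotations (rotation i = S[i:]+S[:i]):
  rot[0] = misunderst$
  rot[1] = isunderst$m
  rot[2] = sunderst$mi
  rot[3] = underst$mis
  rot[4] = nderst$misu
  rot[5] = derst$misun
  rot[6] = erst$misund
  rot[7] = rst$misunde
  rot[8] = st$misunder
  rot[9] = t$misunders
  rot[10] = $misunderst
Sorted (with $ < everything):
  sorted[0] = $misunderst  (last char: 't')
  sorted[1] = derst$misun  (last char: 'n')
  sorted[2] = erst$misund  (last char: 'd')
  sorted[3] = isunderst$m  (last char: 'm')
  sorted[4] = misunderst$  (last char: '$')
  sorted[5] = nderst$misu  (last char: 'u')
  sorted[6] = rst$misunde  (last char: 'e')
  sorted[7] = st$misunder  (last char: 'r')
  sorted[8] = sunderst$mi  (last char: 'i')
  sorted[9] = t$misunders  (last char: 's')
  sorted[10] = underst$mis  (last char: 's')
Last column: tndm$ueriss
Original string S is at sorted index 4

Answer: tndm$ueriss
4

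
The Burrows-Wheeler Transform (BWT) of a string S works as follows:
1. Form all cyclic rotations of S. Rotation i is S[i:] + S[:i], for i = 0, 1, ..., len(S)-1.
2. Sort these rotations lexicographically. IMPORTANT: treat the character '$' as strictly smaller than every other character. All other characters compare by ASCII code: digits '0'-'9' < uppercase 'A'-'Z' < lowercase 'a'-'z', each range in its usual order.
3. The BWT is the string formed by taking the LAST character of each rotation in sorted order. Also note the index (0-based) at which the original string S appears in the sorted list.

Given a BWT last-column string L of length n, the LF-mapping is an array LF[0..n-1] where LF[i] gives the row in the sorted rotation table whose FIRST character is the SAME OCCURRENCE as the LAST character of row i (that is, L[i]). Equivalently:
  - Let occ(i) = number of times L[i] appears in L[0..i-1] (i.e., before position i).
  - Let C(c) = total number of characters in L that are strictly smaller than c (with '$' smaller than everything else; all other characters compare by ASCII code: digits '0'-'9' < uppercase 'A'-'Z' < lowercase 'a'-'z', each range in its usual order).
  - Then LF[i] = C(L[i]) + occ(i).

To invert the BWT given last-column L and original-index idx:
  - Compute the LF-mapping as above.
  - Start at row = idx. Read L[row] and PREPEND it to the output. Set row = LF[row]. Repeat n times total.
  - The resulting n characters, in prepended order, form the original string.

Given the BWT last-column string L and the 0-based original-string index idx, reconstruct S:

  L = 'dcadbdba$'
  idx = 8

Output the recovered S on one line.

LF mapping: 6 5 1 7 3 8 4 2 0
Walk LF starting at row 8, prepending L[row]:
  step 1: row=8, L[8]='$', prepend. Next row=LF[8]=0
  step 2: row=0, L[0]='d', prepend. Next row=LF[0]=6
  step 3: row=6, L[6]='b', prepend. Next row=LF[6]=4
  step 4: row=4, L[4]='b', prepend. Next row=LF[4]=3
  step 5: row=3, L[3]='d', prepend. Next row=LF[3]=7
  step 6: row=7, L[7]='a', prepend. Next row=LF[7]=2
  step 7: row=2, L[2]='a', prepend. Next row=LF[2]=1
  step 8: row=1, L[1]='c', prepend. Next row=LF[1]=5
  step 9: row=5, L[5]='d', prepend. Next row=LF[5]=8
Reversed output: dcaadbbd$

Answer: dcaadbbd$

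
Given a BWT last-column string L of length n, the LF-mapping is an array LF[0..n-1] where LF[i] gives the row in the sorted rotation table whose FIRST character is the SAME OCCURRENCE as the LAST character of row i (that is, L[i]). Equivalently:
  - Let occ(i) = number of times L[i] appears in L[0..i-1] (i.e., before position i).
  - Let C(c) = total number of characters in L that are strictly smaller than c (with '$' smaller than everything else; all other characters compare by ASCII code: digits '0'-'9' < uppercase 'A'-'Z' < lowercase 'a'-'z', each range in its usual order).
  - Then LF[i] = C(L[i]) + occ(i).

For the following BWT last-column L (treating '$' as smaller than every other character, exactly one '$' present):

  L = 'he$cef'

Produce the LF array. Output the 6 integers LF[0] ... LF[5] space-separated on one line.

Char counts: '$':1, 'c':1, 'e':2, 'f':1, 'h':1
C (first-col start): C('$')=0, C('c')=1, C('e')=2, C('f')=4, C('h')=5
L[0]='h': occ=0, LF[0]=C('h')+0=5+0=5
L[1]='e': occ=0, LF[1]=C('e')+0=2+0=2
L[2]='$': occ=0, LF[2]=C('$')+0=0+0=0
L[3]='c': occ=0, LF[3]=C('c')+0=1+0=1
L[4]='e': occ=1, LF[4]=C('e')+1=2+1=3
L[5]='f': occ=0, LF[5]=C('f')+0=4+0=4

Answer: 5 2 0 1 3 4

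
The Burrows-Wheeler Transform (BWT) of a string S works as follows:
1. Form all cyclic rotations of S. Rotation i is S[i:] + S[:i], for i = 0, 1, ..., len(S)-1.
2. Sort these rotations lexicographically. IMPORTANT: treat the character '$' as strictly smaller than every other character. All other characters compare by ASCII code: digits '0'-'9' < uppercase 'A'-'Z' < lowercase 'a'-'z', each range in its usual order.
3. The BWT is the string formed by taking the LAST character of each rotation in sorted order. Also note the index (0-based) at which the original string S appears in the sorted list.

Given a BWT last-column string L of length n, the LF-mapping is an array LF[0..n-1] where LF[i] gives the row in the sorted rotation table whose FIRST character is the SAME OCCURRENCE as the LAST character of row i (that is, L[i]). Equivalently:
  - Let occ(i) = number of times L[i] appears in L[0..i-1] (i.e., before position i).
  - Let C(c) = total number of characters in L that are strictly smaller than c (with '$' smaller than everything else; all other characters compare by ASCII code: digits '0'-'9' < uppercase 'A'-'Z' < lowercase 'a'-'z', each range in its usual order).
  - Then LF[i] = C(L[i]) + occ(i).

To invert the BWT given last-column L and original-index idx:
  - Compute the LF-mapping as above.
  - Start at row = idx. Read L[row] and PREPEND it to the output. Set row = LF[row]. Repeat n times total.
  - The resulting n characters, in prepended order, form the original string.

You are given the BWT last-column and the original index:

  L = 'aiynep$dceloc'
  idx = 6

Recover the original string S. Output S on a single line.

Answer: encyclopedia$

Derivation:
LF mapping: 1 7 12 9 5 11 0 4 2 6 8 10 3
Walk LF starting at row 6, prepending L[row]:
  step 1: row=6, L[6]='$', prepend. Next row=LF[6]=0
  step 2: row=0, L[0]='a', prepend. Next row=LF[0]=1
  step 3: row=1, L[1]='i', prepend. Next row=LF[1]=7
  step 4: row=7, L[7]='d', prepend. Next row=LF[7]=4
  step 5: row=4, L[4]='e', prepend. Next row=LF[4]=5
  step 6: row=5, L[5]='p', prepend. Next row=LF[5]=11
  step 7: row=11, L[11]='o', prepend. Next row=LF[11]=10
  step 8: row=10, L[10]='l', prepend. Next row=LF[10]=8
  step 9: row=8, L[8]='c', prepend. Next row=LF[8]=2
  step 10: row=2, L[2]='y', prepend. Next row=LF[2]=12
  step 11: row=12, L[12]='c', prepend. Next row=LF[12]=3
  step 12: row=3, L[3]='n', prepend. Next row=LF[3]=9
  step 13: row=9, L[9]='e', prepend. Next row=LF[9]=6
Reversed output: encyclopedia$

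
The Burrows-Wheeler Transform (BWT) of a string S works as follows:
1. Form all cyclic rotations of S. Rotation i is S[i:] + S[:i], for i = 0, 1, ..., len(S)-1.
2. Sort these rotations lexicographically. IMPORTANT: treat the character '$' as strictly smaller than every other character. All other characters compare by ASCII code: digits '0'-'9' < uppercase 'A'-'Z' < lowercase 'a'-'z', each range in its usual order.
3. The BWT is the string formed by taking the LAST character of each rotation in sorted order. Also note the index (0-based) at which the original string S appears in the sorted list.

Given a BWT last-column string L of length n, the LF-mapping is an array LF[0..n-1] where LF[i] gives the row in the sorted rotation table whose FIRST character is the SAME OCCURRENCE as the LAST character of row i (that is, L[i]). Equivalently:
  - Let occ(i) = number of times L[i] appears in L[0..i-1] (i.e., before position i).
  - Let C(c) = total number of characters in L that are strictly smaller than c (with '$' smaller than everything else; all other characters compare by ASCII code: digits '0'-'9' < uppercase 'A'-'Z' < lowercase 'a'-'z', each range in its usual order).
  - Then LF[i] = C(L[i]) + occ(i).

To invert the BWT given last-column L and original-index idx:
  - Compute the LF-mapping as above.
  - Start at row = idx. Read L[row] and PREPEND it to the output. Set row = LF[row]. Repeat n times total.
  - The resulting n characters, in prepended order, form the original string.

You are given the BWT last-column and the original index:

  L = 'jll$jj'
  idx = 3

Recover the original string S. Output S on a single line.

Answer: jljlj$

Derivation:
LF mapping: 1 4 5 0 2 3
Walk LF starting at row 3, prepending L[row]:
  step 1: row=3, L[3]='$', prepend. Next row=LF[3]=0
  step 2: row=0, L[0]='j', prepend. Next row=LF[0]=1
  step 3: row=1, L[1]='l', prepend. Next row=LF[1]=4
  step 4: row=4, L[4]='j', prepend. Next row=LF[4]=2
  step 5: row=2, L[2]='l', prepend. Next row=LF[2]=5
  step 6: row=5, L[5]='j', prepend. Next row=LF[5]=3
Reversed output: jljlj$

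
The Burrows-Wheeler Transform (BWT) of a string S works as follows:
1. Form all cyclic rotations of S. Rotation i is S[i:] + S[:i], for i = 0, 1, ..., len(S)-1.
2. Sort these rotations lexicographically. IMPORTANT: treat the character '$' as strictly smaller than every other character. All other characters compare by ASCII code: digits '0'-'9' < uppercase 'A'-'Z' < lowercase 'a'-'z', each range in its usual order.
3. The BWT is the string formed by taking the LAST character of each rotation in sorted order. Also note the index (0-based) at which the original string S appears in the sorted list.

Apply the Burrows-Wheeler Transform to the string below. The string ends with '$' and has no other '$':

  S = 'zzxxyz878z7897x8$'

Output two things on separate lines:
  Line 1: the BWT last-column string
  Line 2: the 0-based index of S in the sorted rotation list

Answer: 8z89xz7787zxx8yz$
16

Derivation:
All 17 rotations (rotation i = S[i:]+S[:i]):
  rot[0] = zzxxyz878z7897x8$
  rot[1] = zxxyz878z7897x8$z
  rot[2] = xxyz878z7897x8$zz
  rot[3] = xyz878z7897x8$zzx
  rot[4] = yz878z7897x8$zzxx
  rot[5] = z878z7897x8$zzxxy
  rot[6] = 878z7897x8$zzxxyz
  rot[7] = 78z7897x8$zzxxyz8
  rot[8] = 8z7897x8$zzxxyz87
  rot[9] = z7897x8$zzxxyz878
  rot[10] = 7897x8$zzxxyz878z
  rot[11] = 897x8$zzxxyz878z7
  rot[12] = 97x8$zzxxyz878z78
  rot[13] = 7x8$zzxxyz878z789
  rot[14] = x8$zzxxyz878z7897
  rot[15] = 8$zzxxyz878z7897x
  rot[16] = $zzxxyz878z7897x8
Sorted (with $ < everything):
  sorted[0] = $zzxxyz878z7897x8  (last char: '8')
  sorted[1] = 7897x8$zzxxyz878z  (last char: 'z')
  sorted[2] = 78z7897x8$zzxxyz8  (last char: '8')
  sorted[3] = 7x8$zzxxyz878z789  (last char: '9')
  sorted[4] = 8$zzxxyz878z7897x  (last char: 'x')
  sorted[5] = 878z7897x8$zzxxyz  (last char: 'z')
  sorted[6] = 897x8$zzxxyz878z7  (last char: '7')
  sorted[7] = 8z7897x8$zzxxyz87  (last char: '7')
  sorted[8] = 97x8$zzxxyz878z78  (last char: '8')
  sorted[9] = x8$zzxxyz878z7897  (last char: '7')
  sorted[10] = xxyz878z7897x8$zz  (last char: 'z')
  sorted[11] = xyz878z7897x8$zzx  (last char: 'x')
  sorted[12] = yz878z7897x8$zzxx  (last char: 'x')
  sorted[13] = z7897x8$zzxxyz878  (last char: '8')
  sorted[14] = z878z7897x8$zzxxy  (last char: 'y')
  sorted[15] = zxxyz878z7897x8$z  (last char: 'z')
  sorted[16] = zzxxyz878z7897x8$  (last char: '$')
Last column: 8z89xz7787zxx8yz$
Original string S is at sorted index 16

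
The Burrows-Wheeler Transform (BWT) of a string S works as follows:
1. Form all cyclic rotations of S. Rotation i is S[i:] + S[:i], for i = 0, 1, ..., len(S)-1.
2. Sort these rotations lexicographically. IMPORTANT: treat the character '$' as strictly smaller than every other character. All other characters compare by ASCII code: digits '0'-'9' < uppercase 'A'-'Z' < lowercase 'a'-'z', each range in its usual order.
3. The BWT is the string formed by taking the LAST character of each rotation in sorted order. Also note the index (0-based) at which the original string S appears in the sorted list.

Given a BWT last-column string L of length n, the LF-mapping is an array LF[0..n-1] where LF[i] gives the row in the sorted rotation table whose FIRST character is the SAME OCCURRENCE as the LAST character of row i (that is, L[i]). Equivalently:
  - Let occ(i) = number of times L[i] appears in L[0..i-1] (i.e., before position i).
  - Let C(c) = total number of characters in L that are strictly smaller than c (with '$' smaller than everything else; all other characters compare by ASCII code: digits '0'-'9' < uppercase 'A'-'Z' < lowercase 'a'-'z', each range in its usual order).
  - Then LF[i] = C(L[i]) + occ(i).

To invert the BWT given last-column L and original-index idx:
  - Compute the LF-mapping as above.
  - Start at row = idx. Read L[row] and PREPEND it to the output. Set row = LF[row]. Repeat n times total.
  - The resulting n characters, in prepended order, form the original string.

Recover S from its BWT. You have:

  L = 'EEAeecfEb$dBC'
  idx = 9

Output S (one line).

Answer: deCfEbcEABeE$

Derivation:
LF mapping: 4 5 1 10 11 8 12 6 7 0 9 2 3
Walk LF starting at row 9, prepending L[row]:
  step 1: row=9, L[9]='$', prepend. Next row=LF[9]=0
  step 2: row=0, L[0]='E', prepend. Next row=LF[0]=4
  step 3: row=4, L[4]='e', prepend. Next row=LF[4]=11
  step 4: row=11, L[11]='B', prepend. Next row=LF[11]=2
  step 5: row=2, L[2]='A', prepend. Next row=LF[2]=1
  step 6: row=1, L[1]='E', prepend. Next row=LF[1]=5
  step 7: row=5, L[5]='c', prepend. Next row=LF[5]=8
  step 8: row=8, L[8]='b', prepend. Next row=LF[8]=7
  step 9: row=7, L[7]='E', prepend. Next row=LF[7]=6
  step 10: row=6, L[6]='f', prepend. Next row=LF[6]=12
  step 11: row=12, L[12]='C', prepend. Next row=LF[12]=3
  step 12: row=3, L[3]='e', prepend. Next row=LF[3]=10
  step 13: row=10, L[10]='d', prepend. Next row=LF[10]=9
Reversed output: deCfEbcEABeE$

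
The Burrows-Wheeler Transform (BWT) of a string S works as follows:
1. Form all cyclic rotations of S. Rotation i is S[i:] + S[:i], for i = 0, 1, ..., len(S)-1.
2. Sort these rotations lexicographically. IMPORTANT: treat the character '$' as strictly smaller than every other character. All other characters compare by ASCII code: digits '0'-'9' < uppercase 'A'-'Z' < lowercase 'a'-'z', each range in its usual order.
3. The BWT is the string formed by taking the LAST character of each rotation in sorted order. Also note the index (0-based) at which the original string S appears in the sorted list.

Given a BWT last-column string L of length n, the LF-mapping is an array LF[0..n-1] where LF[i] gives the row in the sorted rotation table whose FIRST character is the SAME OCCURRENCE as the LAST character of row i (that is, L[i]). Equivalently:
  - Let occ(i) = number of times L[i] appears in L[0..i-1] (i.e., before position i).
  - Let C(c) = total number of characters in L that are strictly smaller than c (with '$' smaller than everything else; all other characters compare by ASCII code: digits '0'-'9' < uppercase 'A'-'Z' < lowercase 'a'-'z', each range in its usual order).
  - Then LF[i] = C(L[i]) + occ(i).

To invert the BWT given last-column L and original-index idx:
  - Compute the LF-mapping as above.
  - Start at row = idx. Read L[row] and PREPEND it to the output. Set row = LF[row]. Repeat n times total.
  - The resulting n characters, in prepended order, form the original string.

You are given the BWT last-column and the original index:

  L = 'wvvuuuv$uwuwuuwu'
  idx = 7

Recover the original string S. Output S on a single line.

LF mapping: 12 9 10 1 2 3 11 0 4 13 5 14 6 7 15 8
Walk LF starting at row 7, prepending L[row]:
  step 1: row=7, L[7]='$', prepend. Next row=LF[7]=0
  step 2: row=0, L[0]='w', prepend. Next row=LF[0]=12
  step 3: row=12, L[12]='u', prepend. Next row=LF[12]=6
  step 4: row=6, L[6]='v', prepend. Next row=LF[6]=11
  step 5: row=11, L[11]='w', prepend. Next row=LF[11]=14
  step 6: row=14, L[14]='w', prepend. Next row=LF[14]=15
  step 7: row=15, L[15]='u', prepend. Next row=LF[15]=8
  step 8: row=8, L[8]='u', prepend. Next row=LF[8]=4
  step 9: row=4, L[4]='u', prepend. Next row=LF[4]=2
  step 10: row=2, L[2]='v', prepend. Next row=LF[2]=10
  step 11: row=10, L[10]='u', prepend. Next row=LF[10]=5
  step 12: row=5, L[5]='u', prepend. Next row=LF[5]=3
  step 13: row=3, L[3]='u', prepend. Next row=LF[3]=1
  step 14: row=1, L[1]='v', prepend. Next row=LF[1]=9
  step 15: row=9, L[9]='w', prepend. Next row=LF[9]=13
  step 16: row=13, L[13]='u', prepend. Next row=LF[13]=7
Reversed output: uwvuuuvuuuwwvuw$

Answer: uwvuuuvuuuwwvuw$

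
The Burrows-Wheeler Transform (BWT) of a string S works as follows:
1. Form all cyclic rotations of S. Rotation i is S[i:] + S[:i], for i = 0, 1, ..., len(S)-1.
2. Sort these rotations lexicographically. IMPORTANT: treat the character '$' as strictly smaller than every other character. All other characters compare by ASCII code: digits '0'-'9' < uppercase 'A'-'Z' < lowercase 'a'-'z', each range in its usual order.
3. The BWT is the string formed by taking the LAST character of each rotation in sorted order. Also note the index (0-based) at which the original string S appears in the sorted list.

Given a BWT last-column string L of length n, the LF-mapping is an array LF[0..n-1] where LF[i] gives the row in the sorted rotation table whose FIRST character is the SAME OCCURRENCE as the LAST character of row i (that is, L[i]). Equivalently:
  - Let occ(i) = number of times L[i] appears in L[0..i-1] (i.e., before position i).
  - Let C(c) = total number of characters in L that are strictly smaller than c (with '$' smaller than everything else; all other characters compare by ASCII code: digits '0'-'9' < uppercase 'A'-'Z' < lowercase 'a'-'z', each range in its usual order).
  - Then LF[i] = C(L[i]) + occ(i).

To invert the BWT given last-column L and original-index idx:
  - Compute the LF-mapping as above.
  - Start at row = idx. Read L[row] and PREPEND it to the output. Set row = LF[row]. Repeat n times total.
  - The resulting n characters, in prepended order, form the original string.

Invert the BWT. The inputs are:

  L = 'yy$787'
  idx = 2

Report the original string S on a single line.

Answer: 7y78y$

Derivation:
LF mapping: 4 5 0 1 3 2
Walk LF starting at row 2, prepending L[row]:
  step 1: row=2, L[2]='$', prepend. Next row=LF[2]=0
  step 2: row=0, L[0]='y', prepend. Next row=LF[0]=4
  step 3: row=4, L[4]='8', prepend. Next row=LF[4]=3
  step 4: row=3, L[3]='7', prepend. Next row=LF[3]=1
  step 5: row=1, L[1]='y', prepend. Next row=LF[1]=5
  step 6: row=5, L[5]='7', prepend. Next row=LF[5]=2
Reversed output: 7y78y$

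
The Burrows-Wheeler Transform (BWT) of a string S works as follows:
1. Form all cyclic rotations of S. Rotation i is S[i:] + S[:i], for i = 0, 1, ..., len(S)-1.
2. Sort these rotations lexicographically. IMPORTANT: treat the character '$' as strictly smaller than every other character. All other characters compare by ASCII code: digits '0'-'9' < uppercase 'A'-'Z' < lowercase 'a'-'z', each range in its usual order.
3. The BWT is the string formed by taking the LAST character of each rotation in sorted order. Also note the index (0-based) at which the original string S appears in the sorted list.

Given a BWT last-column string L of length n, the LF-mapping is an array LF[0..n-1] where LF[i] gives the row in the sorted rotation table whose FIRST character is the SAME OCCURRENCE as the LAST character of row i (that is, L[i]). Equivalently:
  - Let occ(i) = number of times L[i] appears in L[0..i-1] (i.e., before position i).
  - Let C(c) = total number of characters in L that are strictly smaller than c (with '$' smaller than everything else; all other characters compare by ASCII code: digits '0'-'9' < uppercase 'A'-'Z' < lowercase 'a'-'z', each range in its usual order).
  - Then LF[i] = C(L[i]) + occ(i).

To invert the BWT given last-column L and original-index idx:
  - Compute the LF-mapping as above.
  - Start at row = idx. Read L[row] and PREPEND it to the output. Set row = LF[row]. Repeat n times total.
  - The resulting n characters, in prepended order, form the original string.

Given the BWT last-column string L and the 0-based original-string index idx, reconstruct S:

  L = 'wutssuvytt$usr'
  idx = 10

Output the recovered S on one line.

Answer: uvturytutsssw$

Derivation:
LF mapping: 12 8 5 2 3 9 11 13 6 7 0 10 4 1
Walk LF starting at row 10, prepending L[row]:
  step 1: row=10, L[10]='$', prepend. Next row=LF[10]=0
  step 2: row=0, L[0]='w', prepend. Next row=LF[0]=12
  step 3: row=12, L[12]='s', prepend. Next row=LF[12]=4
  step 4: row=4, L[4]='s', prepend. Next row=LF[4]=3
  step 5: row=3, L[3]='s', prepend. Next row=LF[3]=2
  step 6: row=2, L[2]='t', prepend. Next row=LF[2]=5
  step 7: row=5, L[5]='u', prepend. Next row=LF[5]=9
  step 8: row=9, L[9]='t', prepend. Next row=LF[9]=7
  step 9: row=7, L[7]='y', prepend. Next row=LF[7]=13
  step 10: row=13, L[13]='r', prepend. Next row=LF[13]=1
  step 11: row=1, L[1]='u', prepend. Next row=LF[1]=8
  step 12: row=8, L[8]='t', prepend. Next row=LF[8]=6
  step 13: row=6, L[6]='v', prepend. Next row=LF[6]=11
  step 14: row=11, L[11]='u', prepend. Next row=LF[11]=10
Reversed output: uvturytutsssw$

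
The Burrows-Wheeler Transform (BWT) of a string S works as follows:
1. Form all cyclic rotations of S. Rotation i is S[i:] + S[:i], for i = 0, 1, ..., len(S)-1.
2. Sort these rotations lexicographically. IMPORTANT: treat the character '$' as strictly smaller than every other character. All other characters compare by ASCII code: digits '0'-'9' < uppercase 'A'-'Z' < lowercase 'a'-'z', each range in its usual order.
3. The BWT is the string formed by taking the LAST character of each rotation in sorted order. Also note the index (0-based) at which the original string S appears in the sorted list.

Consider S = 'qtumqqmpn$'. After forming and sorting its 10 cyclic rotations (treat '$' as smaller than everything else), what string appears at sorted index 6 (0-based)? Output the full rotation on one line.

Answer: qqmpn$qtum

Derivation:
All 10 rotations (rotation i = S[i:]+S[:i]):
  rot[0] = qtumqqmpn$
  rot[1] = tumqqmpn$q
  rot[2] = umqqmpn$qt
  rot[3] = mqqmpn$qtu
  rot[4] = qqmpn$qtum
  rot[5] = qmpn$qtumq
  rot[6] = mpn$qtumqq
  rot[7] = pn$qtumqqm
  rot[8] = n$qtumqqmp
  rot[9] = $qtumqqmpn
Sorted (with $ < everything):
  sorted[0] = $qtumqqmpn
  sorted[1] = mpn$qtumqq
  sorted[2] = mqqmpn$qtu
  sorted[3] = n$qtumqqmp
  sorted[4] = pn$qtumqqm
  sorted[5] = qmpn$qtumq
  sorted[6] = qqmpn$qtum
  sorted[7] = qtumqqmpn$
  sorted[8] = tumqqmpn$q
  sorted[9] = umqqmpn$qt
sorted[6] = qqmpn$qtum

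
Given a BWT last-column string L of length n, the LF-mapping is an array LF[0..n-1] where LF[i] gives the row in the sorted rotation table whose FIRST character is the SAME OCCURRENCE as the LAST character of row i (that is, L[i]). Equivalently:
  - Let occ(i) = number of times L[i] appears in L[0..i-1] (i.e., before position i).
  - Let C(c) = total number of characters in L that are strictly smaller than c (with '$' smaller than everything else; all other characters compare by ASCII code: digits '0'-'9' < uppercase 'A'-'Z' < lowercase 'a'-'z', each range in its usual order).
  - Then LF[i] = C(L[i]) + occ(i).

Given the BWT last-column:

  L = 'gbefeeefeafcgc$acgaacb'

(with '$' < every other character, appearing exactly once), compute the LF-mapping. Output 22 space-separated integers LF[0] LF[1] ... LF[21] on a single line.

Char counts: '$':1, 'a':4, 'b':2, 'c':4, 'e':5, 'f':3, 'g':3
C (first-col start): C('$')=0, C('a')=1, C('b')=5, C('c')=7, C('e')=11, C('f')=16, C('g')=19
L[0]='g': occ=0, LF[0]=C('g')+0=19+0=19
L[1]='b': occ=0, LF[1]=C('b')+0=5+0=5
L[2]='e': occ=0, LF[2]=C('e')+0=11+0=11
L[3]='f': occ=0, LF[3]=C('f')+0=16+0=16
L[4]='e': occ=1, LF[4]=C('e')+1=11+1=12
L[5]='e': occ=2, LF[5]=C('e')+2=11+2=13
L[6]='e': occ=3, LF[6]=C('e')+3=11+3=14
L[7]='f': occ=1, LF[7]=C('f')+1=16+1=17
L[8]='e': occ=4, LF[8]=C('e')+4=11+4=15
L[9]='a': occ=0, LF[9]=C('a')+0=1+0=1
L[10]='f': occ=2, LF[10]=C('f')+2=16+2=18
L[11]='c': occ=0, LF[11]=C('c')+0=7+0=7
L[12]='g': occ=1, LF[12]=C('g')+1=19+1=20
L[13]='c': occ=1, LF[13]=C('c')+1=7+1=8
L[14]='$': occ=0, LF[14]=C('$')+0=0+0=0
L[15]='a': occ=1, LF[15]=C('a')+1=1+1=2
L[16]='c': occ=2, LF[16]=C('c')+2=7+2=9
L[17]='g': occ=2, LF[17]=C('g')+2=19+2=21
L[18]='a': occ=2, LF[18]=C('a')+2=1+2=3
L[19]='a': occ=3, LF[19]=C('a')+3=1+3=4
L[20]='c': occ=3, LF[20]=C('c')+3=7+3=10
L[21]='b': occ=1, LF[21]=C('b')+1=5+1=6

Answer: 19 5 11 16 12 13 14 17 15 1 18 7 20 8 0 2 9 21 3 4 10 6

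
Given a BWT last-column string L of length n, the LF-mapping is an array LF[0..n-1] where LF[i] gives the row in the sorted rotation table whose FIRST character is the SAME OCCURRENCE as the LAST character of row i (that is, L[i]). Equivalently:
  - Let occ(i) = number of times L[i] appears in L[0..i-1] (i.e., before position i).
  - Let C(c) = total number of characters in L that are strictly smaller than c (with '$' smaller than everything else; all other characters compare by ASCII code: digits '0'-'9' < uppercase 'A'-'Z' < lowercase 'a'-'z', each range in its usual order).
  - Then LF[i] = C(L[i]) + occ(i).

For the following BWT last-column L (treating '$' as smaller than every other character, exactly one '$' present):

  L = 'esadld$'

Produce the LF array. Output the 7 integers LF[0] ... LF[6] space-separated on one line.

Answer: 4 6 1 2 5 3 0

Derivation:
Char counts: '$':1, 'a':1, 'd':2, 'e':1, 'l':1, 's':1
C (first-col start): C('$')=0, C('a')=1, C('d')=2, C('e')=4, C('l')=5, C('s')=6
L[0]='e': occ=0, LF[0]=C('e')+0=4+0=4
L[1]='s': occ=0, LF[1]=C('s')+0=6+0=6
L[2]='a': occ=0, LF[2]=C('a')+0=1+0=1
L[3]='d': occ=0, LF[3]=C('d')+0=2+0=2
L[4]='l': occ=0, LF[4]=C('l')+0=5+0=5
L[5]='d': occ=1, LF[5]=C('d')+1=2+1=3
L[6]='$': occ=0, LF[6]=C('$')+0=0+0=0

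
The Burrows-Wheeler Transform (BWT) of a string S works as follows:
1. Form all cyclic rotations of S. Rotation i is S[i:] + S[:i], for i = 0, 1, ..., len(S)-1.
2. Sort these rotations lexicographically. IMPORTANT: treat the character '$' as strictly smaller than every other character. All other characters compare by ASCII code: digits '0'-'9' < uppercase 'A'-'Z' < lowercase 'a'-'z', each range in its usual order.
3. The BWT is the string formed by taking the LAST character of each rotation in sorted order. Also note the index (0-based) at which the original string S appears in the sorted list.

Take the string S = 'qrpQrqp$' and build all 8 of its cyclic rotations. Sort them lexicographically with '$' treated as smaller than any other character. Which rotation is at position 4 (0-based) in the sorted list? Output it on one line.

All 8 rotations (rotation i = S[i:]+S[:i]):
  rot[0] = qrpQrqp$
  rot[1] = rpQrqp$q
  rot[2] = pQrqp$qr
  rot[3] = Qrqp$qrp
  rot[4] = rqp$qrpQ
  rot[5] = qp$qrpQr
  rot[6] = p$qrpQrq
  rot[7] = $qrpQrqp
Sorted (with $ < everything):
  sorted[0] = $qrpQrqp
  sorted[1] = Qrqp$qrp
  sorted[2] = p$qrpQrq
  sorted[3] = pQrqp$qr
  sorted[4] = qp$qrpQr
  sorted[5] = qrpQrqp$
  sorted[6] = rpQrqp$q
  sorted[7] = rqp$qrpQ
sorted[4] = qp$qrpQr

Answer: qp$qrpQr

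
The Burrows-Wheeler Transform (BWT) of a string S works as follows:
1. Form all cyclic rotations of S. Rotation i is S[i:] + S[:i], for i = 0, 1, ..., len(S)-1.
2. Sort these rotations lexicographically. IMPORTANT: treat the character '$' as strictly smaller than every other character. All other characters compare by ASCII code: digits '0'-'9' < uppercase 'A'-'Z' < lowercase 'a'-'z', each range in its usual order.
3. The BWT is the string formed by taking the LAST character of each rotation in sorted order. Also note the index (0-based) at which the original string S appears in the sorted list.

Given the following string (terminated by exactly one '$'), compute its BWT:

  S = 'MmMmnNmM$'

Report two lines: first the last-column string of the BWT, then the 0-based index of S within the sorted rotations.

All 9 rotations (rotation i = S[i:]+S[:i]):
  rot[0] = MmMmnNmM$
  rot[1] = mMmnNmM$M
  rot[2] = MmnNmM$Mm
  rot[3] = mnNmM$MmM
  rot[4] = nNmM$MmMm
  rot[5] = NmM$MmMmn
  rot[6] = mM$MmMmnN
  rot[7] = M$MmMmnNm
  rot[8] = $MmMmnNmM
Sorted (with $ < everything):
  sorted[0] = $MmMmnNmM  (last char: 'M')
  sorted[1] = M$MmMmnNm  (last char: 'm')
  sorted[2] = MmMmnNmM$  (last char: '$')
  sorted[3] = MmnNmM$Mm  (last char: 'm')
  sorted[4] = NmM$MmMmn  (last char: 'n')
  sorted[5] = mM$MmMmnN  (last char: 'N')
  sorted[6] = mMmnNmM$M  (last char: 'M')
  sorted[7] = mnNmM$MmM  (last char: 'M')
  sorted[8] = nNmM$MmMm  (last char: 'm')
Last column: Mm$mnNMMm
Original string S is at sorted index 2

Answer: Mm$mnNMMm
2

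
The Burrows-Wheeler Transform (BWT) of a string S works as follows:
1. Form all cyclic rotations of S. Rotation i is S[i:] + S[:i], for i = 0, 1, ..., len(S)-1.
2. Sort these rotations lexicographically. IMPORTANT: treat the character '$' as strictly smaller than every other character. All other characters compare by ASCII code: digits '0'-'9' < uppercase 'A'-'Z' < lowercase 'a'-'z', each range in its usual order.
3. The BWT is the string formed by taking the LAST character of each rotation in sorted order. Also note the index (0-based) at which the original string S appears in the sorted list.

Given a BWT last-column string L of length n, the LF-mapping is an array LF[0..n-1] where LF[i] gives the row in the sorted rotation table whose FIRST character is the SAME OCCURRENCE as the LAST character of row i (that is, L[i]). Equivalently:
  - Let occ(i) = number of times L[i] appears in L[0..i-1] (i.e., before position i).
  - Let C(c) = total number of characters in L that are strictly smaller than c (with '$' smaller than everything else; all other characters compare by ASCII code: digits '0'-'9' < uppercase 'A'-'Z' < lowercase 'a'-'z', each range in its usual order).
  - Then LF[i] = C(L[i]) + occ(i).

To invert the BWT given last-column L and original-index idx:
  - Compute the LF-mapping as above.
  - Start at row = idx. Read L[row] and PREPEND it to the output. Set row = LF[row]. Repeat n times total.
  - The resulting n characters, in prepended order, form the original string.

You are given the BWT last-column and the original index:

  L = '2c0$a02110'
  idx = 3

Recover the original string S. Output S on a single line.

LF mapping: 6 9 1 0 8 2 7 4 5 3
Walk LF starting at row 3, prepending L[row]:
  step 1: row=3, L[3]='$', prepend. Next row=LF[3]=0
  step 2: row=0, L[0]='2', prepend. Next row=LF[0]=6
  step 3: row=6, L[6]='2', prepend. Next row=LF[6]=7
  step 4: row=7, L[7]='1', prepend. Next row=LF[7]=4
  step 5: row=4, L[4]='a', prepend. Next row=LF[4]=8
  step 6: row=8, L[8]='1', prepend. Next row=LF[8]=5
  step 7: row=5, L[5]='0', prepend. Next row=LF[5]=2
  step 8: row=2, L[2]='0', prepend. Next row=LF[2]=1
  step 9: row=1, L[1]='c', prepend. Next row=LF[1]=9
  step 10: row=9, L[9]='0', prepend. Next row=LF[9]=3
Reversed output: 0c001a122$

Answer: 0c001a122$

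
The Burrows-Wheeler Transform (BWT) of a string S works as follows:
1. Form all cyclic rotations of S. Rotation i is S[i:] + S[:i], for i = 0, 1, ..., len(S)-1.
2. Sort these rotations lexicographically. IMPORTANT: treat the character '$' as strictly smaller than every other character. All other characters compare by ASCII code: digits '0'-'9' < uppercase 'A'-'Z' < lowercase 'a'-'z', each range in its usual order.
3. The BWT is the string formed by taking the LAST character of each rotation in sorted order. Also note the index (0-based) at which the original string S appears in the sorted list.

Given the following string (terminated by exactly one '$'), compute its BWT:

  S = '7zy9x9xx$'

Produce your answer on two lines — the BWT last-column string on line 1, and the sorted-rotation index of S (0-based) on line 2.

Answer: x$yxx99z7
1

Derivation:
All 9 rotations (rotation i = S[i:]+S[:i]):
  rot[0] = 7zy9x9xx$
  rot[1] = zy9x9xx$7
  rot[2] = y9x9xx$7z
  rot[3] = 9x9xx$7zy
  rot[4] = x9xx$7zy9
  rot[5] = 9xx$7zy9x
  rot[6] = xx$7zy9x9
  rot[7] = x$7zy9x9x
  rot[8] = $7zy9x9xx
Sorted (with $ < everything):
  sorted[0] = $7zy9x9xx  (last char: 'x')
  sorted[1] = 7zy9x9xx$  (last char: '$')
  sorted[2] = 9x9xx$7zy  (last char: 'y')
  sorted[3] = 9xx$7zy9x  (last char: 'x')
  sorted[4] = x$7zy9x9x  (last char: 'x')
  sorted[5] = x9xx$7zy9  (last char: '9')
  sorted[6] = xx$7zy9x9  (last char: '9')
  sorted[7] = y9x9xx$7z  (last char: 'z')
  sorted[8] = zy9x9xx$7  (last char: '7')
Last column: x$yxx99z7
Original string S is at sorted index 1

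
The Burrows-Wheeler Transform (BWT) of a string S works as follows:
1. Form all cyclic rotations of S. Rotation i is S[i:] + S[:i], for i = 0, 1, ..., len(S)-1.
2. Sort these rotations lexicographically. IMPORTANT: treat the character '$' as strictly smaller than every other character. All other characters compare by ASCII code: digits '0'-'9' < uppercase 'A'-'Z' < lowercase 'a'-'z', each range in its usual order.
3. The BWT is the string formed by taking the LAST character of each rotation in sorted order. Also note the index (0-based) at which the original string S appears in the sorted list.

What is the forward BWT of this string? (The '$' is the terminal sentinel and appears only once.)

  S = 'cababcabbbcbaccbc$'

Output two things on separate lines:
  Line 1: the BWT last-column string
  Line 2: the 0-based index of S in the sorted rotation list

All 18 rotations (rotation i = S[i:]+S[:i]):
  rot[0] = cababcabbbcbaccbc$
  rot[1] = ababcabbbcbaccbc$c
  rot[2] = babcabbbcbaccbc$ca
  rot[3] = abcabbbcbaccbc$cab
  rot[4] = bcabbbcbaccbc$caba
  rot[5] = cabbbcbaccbc$cabab
  rot[6] = abbbcbaccbc$cababc
  rot[7] = bbbcbaccbc$cababca
  rot[8] = bbcbaccbc$cababcab
  rot[9] = bcbaccbc$cababcabb
  rot[10] = cbaccbc$cababcabbb
  rot[11] = baccbc$cababcabbbc
  rot[12] = accbc$cababcabbbcb
  rot[13] = ccbc$cababcabbbcba
  rot[14] = cbc$cababcabbbcbac
  rot[15] = bc$cababcabbbcbacc
  rot[16] = c$cababcabbbcbaccb
  rot[17] = $cababcabbbcbaccbc
Sorted (with $ < everything):
  sorted[0] = $cababcabbbcbaccbc  (last char: 'c')
  sorted[1] = ababcabbbcbaccbc$c  (last char: 'c')
  sorted[2] = abbbcbaccbc$cababc  (last char: 'c')
  sorted[3] = abcabbbcbaccbc$cab  (last char: 'b')
  sorted[4] = accbc$cababcabbbcb  (last char: 'b')
  sorted[5] = babcabbbcbaccbc$ca  (last char: 'a')
  sorted[6] = baccbc$cababcabbbc  (last char: 'c')
  sorted[7] = bbbcbaccbc$cababca  (last char: 'a')
  sorted[8] = bbcbaccbc$cababcab  (last char: 'b')
  sorted[9] = bc$cababcabbbcbacc  (last char: 'c')
  sorted[10] = bcabbbcbaccbc$caba  (last char: 'a')
  sorted[11] = bcbaccbc$cababcabb  (last char: 'b')
  sorted[12] = c$cababcabbbcbaccb  (last char: 'b')
  sorted[13] = cababcabbbcbaccbc$  (last char: '$')
  sorted[14] = cabbbcbaccbc$cabab  (last char: 'b')
  sorted[15] = cbaccbc$cababcabbb  (last char: 'b')
  sorted[16] = cbc$cababcabbbcbac  (last char: 'c')
  sorted[17] = ccbc$cababcabbbcba  (last char: 'a')
Last column: cccbbacabcabb$bbca
Original string S is at sorted index 13

Answer: cccbbacabcabb$bbca
13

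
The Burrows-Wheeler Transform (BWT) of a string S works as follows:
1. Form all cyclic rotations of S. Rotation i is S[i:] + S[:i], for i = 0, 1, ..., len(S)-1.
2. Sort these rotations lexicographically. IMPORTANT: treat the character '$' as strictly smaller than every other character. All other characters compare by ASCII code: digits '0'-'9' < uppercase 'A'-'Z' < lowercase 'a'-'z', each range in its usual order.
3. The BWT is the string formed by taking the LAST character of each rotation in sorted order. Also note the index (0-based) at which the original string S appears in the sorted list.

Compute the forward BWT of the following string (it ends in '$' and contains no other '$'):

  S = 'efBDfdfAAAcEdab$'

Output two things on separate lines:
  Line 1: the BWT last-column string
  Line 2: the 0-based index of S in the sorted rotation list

Answer: bfAAfBcdaAEf$deD
12

Derivation:
All 16 rotations (rotation i = S[i:]+S[:i]):
  rot[0] = efBDfdfAAAcEdab$
  rot[1] = fBDfdfAAAcEdab$e
  rot[2] = BDfdfAAAcEdab$ef
  rot[3] = DfdfAAAcEdab$efB
  rot[4] = fdfAAAcEdab$efBD
  rot[5] = dfAAAcEdab$efBDf
  rot[6] = fAAAcEdab$efBDfd
  rot[7] = AAAcEdab$efBDfdf
  rot[8] = AAcEdab$efBDfdfA
  rot[9] = AcEdab$efBDfdfAA
  rot[10] = cEdab$efBDfdfAAA
  rot[11] = Edab$efBDfdfAAAc
  rot[12] = dab$efBDfdfAAAcE
  rot[13] = ab$efBDfdfAAAcEd
  rot[14] = b$efBDfdfAAAcEda
  rot[15] = $efBDfdfAAAcEdab
Sorted (with $ < everything):
  sorted[0] = $efBDfdfAAAcEdab  (last char: 'b')
  sorted[1] = AAAcEdab$efBDfdf  (last char: 'f')
  sorted[2] = AAcEdab$efBDfdfA  (last char: 'A')
  sorted[3] = AcEdab$efBDfdfAA  (last char: 'A')
  sorted[4] = BDfdfAAAcEdab$ef  (last char: 'f')
  sorted[5] = DfdfAAAcEdab$efB  (last char: 'B')
  sorted[6] = Edab$efBDfdfAAAc  (last char: 'c')
  sorted[7] = ab$efBDfdfAAAcEd  (last char: 'd')
  sorted[8] = b$efBDfdfAAAcEda  (last char: 'a')
  sorted[9] = cEdab$efBDfdfAAA  (last char: 'A')
  sorted[10] = dab$efBDfdfAAAcE  (last char: 'E')
  sorted[11] = dfAAAcEdab$efBDf  (last char: 'f')
  sorted[12] = efBDfdfAAAcEdab$  (last char: '$')
  sorted[13] = fAAAcEdab$efBDfd  (last char: 'd')
  sorted[14] = fBDfdfAAAcEdab$e  (last char: 'e')
  sorted[15] = fdfAAAcEdab$efBD  (last char: 'D')
Last column: bfAAfBcdaAEf$deD
Original string S is at sorted index 12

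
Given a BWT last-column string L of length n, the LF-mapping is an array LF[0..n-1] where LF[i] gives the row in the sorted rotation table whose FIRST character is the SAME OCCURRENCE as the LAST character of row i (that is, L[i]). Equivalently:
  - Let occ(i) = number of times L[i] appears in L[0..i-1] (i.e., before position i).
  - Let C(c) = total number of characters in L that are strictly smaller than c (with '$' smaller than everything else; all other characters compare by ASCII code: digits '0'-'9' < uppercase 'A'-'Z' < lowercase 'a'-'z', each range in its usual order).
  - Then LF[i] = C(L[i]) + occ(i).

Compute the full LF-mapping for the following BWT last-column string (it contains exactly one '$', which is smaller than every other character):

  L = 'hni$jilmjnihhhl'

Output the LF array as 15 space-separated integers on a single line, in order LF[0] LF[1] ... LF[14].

Char counts: '$':1, 'h':4, 'i':3, 'j':2, 'l':2, 'm':1, 'n':2
C (first-col start): C('$')=0, C('h')=1, C('i')=5, C('j')=8, C('l')=10, C('m')=12, C('n')=13
L[0]='h': occ=0, LF[0]=C('h')+0=1+0=1
L[1]='n': occ=0, LF[1]=C('n')+0=13+0=13
L[2]='i': occ=0, LF[2]=C('i')+0=5+0=5
L[3]='$': occ=0, LF[3]=C('$')+0=0+0=0
L[4]='j': occ=0, LF[4]=C('j')+0=8+0=8
L[5]='i': occ=1, LF[5]=C('i')+1=5+1=6
L[6]='l': occ=0, LF[6]=C('l')+0=10+0=10
L[7]='m': occ=0, LF[7]=C('m')+0=12+0=12
L[8]='j': occ=1, LF[8]=C('j')+1=8+1=9
L[9]='n': occ=1, LF[9]=C('n')+1=13+1=14
L[10]='i': occ=2, LF[10]=C('i')+2=5+2=7
L[11]='h': occ=1, LF[11]=C('h')+1=1+1=2
L[12]='h': occ=2, LF[12]=C('h')+2=1+2=3
L[13]='h': occ=3, LF[13]=C('h')+3=1+3=4
L[14]='l': occ=1, LF[14]=C('l')+1=10+1=11

Answer: 1 13 5 0 8 6 10 12 9 14 7 2 3 4 11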